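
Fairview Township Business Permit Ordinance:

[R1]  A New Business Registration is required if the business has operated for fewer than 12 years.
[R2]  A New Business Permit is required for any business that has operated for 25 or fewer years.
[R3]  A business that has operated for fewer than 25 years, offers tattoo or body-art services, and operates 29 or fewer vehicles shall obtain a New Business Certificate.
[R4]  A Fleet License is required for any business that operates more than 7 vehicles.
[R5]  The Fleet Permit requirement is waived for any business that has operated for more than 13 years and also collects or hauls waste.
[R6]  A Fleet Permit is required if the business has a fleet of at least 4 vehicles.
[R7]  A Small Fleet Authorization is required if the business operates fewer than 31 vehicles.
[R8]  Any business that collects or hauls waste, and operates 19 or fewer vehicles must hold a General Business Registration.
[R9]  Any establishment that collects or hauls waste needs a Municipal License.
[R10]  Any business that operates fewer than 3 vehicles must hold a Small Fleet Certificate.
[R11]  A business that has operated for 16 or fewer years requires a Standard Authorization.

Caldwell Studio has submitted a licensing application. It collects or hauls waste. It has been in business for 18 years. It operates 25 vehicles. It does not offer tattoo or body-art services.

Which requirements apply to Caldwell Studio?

Fleet License, Municipal License, New Business Permit, Small Fleet Authorization

[R1] years in business 18 ≥ 12 → New Business Registration not required.
[R2] years in business 18 ≤ 25 → New Business Permit required.
[R3] years in business 18 < 25; does not offer tattoo or body-art services; vehicles 25 ≤ 29 → New Business Certificate not required.
[R4] vehicles 25 > 7 → Fleet License required.
[R5] years in business 18 > 13; collects or hauls waste → exempt from Fleet Permit.
[R6] vehicles 25 ≥ 4 → Fleet Permit required.
[R7] vehicles 25 < 31 → Small Fleet Authorization required.
[R8] collects or hauls waste; vehicles 25 > 19 → General Business Registration not required.
[R9] collects or hauls waste → Municipal License required.
[R10] vehicles 25 ≥ 3 → Small Fleet Certificate not required.
[R11] years in business 18 > 16 → Standard Authorization not required.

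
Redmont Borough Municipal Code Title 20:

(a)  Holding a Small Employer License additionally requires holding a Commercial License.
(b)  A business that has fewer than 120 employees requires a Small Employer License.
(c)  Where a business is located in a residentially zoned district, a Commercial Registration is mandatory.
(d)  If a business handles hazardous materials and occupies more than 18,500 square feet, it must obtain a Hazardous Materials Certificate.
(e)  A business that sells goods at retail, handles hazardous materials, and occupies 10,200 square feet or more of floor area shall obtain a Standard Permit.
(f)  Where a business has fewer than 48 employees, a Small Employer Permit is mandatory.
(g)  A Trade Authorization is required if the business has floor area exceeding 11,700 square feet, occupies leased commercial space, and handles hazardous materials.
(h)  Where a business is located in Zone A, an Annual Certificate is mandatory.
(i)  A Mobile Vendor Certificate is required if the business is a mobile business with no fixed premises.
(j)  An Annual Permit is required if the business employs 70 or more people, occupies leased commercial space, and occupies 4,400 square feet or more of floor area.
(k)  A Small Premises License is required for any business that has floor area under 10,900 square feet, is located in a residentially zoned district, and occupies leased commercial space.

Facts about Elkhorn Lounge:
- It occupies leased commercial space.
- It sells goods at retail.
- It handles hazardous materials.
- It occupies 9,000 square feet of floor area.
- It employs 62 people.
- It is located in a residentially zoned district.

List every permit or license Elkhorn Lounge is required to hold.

Commercial License, Commercial Registration, Small Employer License, Small Premises License

(a) Small Employer License is required → Commercial License also required.
(b) employees 62 < 120 → Small Employer License required.
(c) is located in a residentially zoned district → Commercial Registration required.
(d) handles hazardous materials; floor area 9,000 square feet ≤ 18,500 square feet → Hazardous Materials Certificate not required.
(e) sells goods at retail; handles hazardous materials; floor area 9,000 square feet < 10,200 square feet → Standard Permit not required.
(f) employees 62 ≥ 48 → Small Employer Permit not required.
(g) floor area 9,000 square feet ≤ 11,700 square feet; occupies leased commercial space; handles hazardous materials → Trade Authorization not required.
(h) is located in a residentially zoned district (not: is located in Zone A) → Annual Certificate not required.
(i) occupies leased commercial space (not: is a mobile business with no fixed premises) → Mobile Vendor Certificate not required.
(j) employees 62 < 70; occupies leased commercial space; floor area 9,000 square feet ≥ 4,400 square feet → Annual Permit not required.
(k) floor area 9,000 square feet < 10,900 square feet; is located in a residentially zoned district; occupies leased commercial space → Small Premises License required.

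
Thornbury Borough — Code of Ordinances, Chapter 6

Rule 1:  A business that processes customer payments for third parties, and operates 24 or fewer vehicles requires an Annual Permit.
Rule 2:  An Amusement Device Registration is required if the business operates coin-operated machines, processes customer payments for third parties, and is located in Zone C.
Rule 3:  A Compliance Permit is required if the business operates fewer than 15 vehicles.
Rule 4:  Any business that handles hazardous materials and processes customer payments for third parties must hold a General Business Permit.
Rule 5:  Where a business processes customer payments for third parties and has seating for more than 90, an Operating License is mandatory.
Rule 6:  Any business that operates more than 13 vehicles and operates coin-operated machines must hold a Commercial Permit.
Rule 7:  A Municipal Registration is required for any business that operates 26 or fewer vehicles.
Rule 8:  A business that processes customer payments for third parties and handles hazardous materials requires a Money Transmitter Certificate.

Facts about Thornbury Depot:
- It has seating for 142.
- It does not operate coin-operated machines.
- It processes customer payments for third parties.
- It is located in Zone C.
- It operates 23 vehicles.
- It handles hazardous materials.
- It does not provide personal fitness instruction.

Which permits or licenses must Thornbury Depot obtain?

Annual Permit, General Business Permit, Money Transmitter Certificate, Municipal Registration, Operating License

Rule 1: processes customer payments for third parties; vehicles 23 ≤ 24 → Annual Permit required.
Rule 2: does not operate coin-operated machines; processes customer payments for third parties; is located in Zone C → Amusement Device Registration not required.
Rule 3: vehicles 23 ≥ 15 → Compliance Permit not required.
Rule 4: handles hazardous materials; processes customer payments for third parties → General Business Permit required.
Rule 5: processes customer payments for third parties; seating 142 > 90 → Operating License required.
Rule 6: vehicles 23 > 13; does not operate coin-operated machines → Commercial Permit not required.
Rule 7: vehicles 23 ≤ 26 → Municipal Registration required.
Rule 8: processes customer payments for third parties; handles hazardous materials → Money Transmitter Certificate required.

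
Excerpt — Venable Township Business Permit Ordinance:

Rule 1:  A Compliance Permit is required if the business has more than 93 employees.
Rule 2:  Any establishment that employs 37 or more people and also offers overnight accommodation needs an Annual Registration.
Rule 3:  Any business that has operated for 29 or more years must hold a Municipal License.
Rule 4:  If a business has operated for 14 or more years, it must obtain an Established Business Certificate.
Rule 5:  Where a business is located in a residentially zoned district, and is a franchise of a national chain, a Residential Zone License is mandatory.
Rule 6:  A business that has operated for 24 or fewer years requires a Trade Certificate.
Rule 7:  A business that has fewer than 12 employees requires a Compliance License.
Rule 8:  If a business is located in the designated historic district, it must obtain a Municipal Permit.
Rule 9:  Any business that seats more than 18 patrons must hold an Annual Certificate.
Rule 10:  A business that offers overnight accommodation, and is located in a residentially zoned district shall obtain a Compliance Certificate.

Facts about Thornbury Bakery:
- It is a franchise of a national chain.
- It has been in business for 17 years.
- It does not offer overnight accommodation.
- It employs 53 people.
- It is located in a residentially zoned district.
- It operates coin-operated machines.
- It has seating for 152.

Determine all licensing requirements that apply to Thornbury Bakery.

Annual Certificate, Established Business Certificate, Residential Zone License, Trade Certificate

Rule 1: employees 53 ≤ 93 → Compliance Permit not required.
Rule 2: employees 53 ≥ 37; does not offer overnight accommodation → Annual Registration not required.
Rule 3: years in business 17 < 29 → Municipal License not required.
Rule 4: years in business 17 ≥ 14 → Established Business Certificate required.
Rule 5: is located in a residentially zoned district; is a franchise of a national chain → Residential Zone License required.
Rule 6: years in business 17 ≤ 24 → Trade Certificate required.
Rule 7: employees 53 ≥ 12 → Compliance License not required.
Rule 8: is located in a residentially zoned district (not: is located in the designated historic district) → Municipal Permit not required.
Rule 9: seating 152 > 18 → Annual Certificate required.
Rule 10: does not offer overnight accommodation; is located in a residentially zoned district → Compliance Certificate not required.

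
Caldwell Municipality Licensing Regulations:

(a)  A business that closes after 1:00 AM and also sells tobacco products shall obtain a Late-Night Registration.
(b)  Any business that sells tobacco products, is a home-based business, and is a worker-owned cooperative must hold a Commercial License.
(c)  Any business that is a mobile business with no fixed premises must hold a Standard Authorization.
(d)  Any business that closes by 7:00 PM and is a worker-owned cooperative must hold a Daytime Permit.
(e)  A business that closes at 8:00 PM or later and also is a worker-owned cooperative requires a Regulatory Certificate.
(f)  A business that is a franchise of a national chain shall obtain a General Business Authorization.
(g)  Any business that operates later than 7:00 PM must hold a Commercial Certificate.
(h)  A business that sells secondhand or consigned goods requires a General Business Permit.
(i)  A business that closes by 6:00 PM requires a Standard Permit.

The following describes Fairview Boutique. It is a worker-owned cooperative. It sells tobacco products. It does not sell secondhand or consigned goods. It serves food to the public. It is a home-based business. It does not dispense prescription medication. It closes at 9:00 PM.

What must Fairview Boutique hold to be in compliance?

Commercial Certificate, Commercial License, Regulatory Certificate

(a) closes 9:00 PM, at/before 1:00 AM; sells tobacco products → Late-Night Registration not required.
(b) sells tobacco products; is a home-based business; is a worker-owned cooperative → Commercial License required.
(c) is a home-based business (not: is a mobile business with no fixed premises) → Standard Authorization not required.
(d) closes 9:00 PM, after 7:00 PM; is a worker-owned cooperative → Daytime Permit not required.
(e) closes 9:00 PM, after 8:00 PM; is a worker-owned cooperative → Regulatory Certificate required.
(f) is a worker-owned cooperative (not: is a franchise of a national chain) → General Business Authorization not required.
(g) closes 9:00 PM, after 7:00 PM → Commercial Certificate required.
(h) does not sell secondhand or consigned goods → General Business Permit not required.
(i) closes 9:00 PM, after 6:00 PM → Standard Permit not required.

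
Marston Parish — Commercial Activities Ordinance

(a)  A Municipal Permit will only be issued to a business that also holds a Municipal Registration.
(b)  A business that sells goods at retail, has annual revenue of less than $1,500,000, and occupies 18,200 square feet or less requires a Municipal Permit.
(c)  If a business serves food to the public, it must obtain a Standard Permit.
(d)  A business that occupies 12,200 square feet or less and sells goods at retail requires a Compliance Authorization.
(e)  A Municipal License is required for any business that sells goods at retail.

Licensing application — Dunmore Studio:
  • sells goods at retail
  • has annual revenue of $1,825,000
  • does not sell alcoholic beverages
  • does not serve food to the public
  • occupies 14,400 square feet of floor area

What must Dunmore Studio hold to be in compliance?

(a) Municipal Permit is not required → no effect.
(b) sells goods at retail; revenue $1,825,000 ≥ $1,500,000; floor area 14,400 square feet ≤ 18,200 square feet → Municipal Permit not required.
(c) does not serve food to the public → Standard Permit not required.
(d) floor area 14,400 square feet > 12,200 square feet; sells goods at retail → Compliance Authorization not required.
(e) sells goods at retail → Municipal License required.

Municipal License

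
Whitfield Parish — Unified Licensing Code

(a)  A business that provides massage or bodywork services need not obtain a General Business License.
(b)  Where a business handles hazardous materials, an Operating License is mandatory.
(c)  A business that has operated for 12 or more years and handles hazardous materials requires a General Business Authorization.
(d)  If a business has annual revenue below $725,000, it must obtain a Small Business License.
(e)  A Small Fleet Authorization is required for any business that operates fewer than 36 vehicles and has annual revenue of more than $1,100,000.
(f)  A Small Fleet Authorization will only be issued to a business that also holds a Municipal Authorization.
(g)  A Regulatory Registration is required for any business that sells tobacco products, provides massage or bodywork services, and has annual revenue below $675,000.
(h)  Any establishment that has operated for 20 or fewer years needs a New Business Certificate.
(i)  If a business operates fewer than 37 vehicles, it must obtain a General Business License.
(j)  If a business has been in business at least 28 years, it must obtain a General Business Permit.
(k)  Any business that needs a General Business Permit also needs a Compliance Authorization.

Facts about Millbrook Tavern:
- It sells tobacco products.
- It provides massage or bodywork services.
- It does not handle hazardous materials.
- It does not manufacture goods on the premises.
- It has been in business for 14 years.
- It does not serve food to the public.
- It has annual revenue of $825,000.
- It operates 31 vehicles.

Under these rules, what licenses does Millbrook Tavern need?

(a) provides massage or bodywork services → exempt from General Business License.
(b) does not handle hazardous materials → Operating License not required.
(c) years in business 14 ≥ 12; does not handle hazardous materials → General Business Authorization not required.
(d) revenue $825,000 ≥ $725,000 → Small Business License not required.
(e) vehicles 31 < 36; revenue $825,000 ≤ $1,100,000 → Small Fleet Authorization not required.
(f) Small Fleet Authorization is not required → no effect.
(g) sells tobacco products; provides massage or bodywork services; revenue $825,000 ≥ $675,000 → Regulatory Registration not required.
(h) years in business 14 ≤ 20 → New Business Certificate required.
(i) vehicles 31 < 37 → General Business License required.
(j) years in business 14 < 28 → General Business Permit not required.
(k) General Business Permit is not required → no effect.

New Business Certificate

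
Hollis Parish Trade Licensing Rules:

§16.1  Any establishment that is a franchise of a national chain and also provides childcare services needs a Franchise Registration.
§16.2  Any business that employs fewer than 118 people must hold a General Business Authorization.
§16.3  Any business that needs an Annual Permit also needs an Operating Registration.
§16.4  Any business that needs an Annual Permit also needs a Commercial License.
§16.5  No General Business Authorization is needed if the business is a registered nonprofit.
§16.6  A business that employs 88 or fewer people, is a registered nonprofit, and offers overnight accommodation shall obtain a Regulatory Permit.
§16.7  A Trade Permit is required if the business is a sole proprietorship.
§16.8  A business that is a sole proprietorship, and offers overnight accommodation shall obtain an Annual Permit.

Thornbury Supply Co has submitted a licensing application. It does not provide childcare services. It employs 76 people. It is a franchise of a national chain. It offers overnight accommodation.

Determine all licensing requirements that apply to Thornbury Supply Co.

§16.1 is a franchise of a national chain; does not provide childcare services → Franchise Registration not required.
§16.2 employees 76 < 118 → General Business Authorization required.
§16.3 Annual Permit is not required → no effect.
§16.4 Annual Permit is not required → no effect.
§16.5 is a franchise of a national chain (not: is a registered nonprofit) → General Business Authorization exemption does not apply.
§16.6 employees 76 ≤ 88; is a franchise of a national chain (not: is a registered nonprofit); offers overnight accommodation → Regulatory Permit not required.
§16.7 is a franchise of a national chain (not: is a sole proprietorship) → Trade Permit not required.
§16.8 is a franchise of a national chain (not: is a sole proprietorship); offers overnight accommodation → Annual Permit not required.

General Business Authorization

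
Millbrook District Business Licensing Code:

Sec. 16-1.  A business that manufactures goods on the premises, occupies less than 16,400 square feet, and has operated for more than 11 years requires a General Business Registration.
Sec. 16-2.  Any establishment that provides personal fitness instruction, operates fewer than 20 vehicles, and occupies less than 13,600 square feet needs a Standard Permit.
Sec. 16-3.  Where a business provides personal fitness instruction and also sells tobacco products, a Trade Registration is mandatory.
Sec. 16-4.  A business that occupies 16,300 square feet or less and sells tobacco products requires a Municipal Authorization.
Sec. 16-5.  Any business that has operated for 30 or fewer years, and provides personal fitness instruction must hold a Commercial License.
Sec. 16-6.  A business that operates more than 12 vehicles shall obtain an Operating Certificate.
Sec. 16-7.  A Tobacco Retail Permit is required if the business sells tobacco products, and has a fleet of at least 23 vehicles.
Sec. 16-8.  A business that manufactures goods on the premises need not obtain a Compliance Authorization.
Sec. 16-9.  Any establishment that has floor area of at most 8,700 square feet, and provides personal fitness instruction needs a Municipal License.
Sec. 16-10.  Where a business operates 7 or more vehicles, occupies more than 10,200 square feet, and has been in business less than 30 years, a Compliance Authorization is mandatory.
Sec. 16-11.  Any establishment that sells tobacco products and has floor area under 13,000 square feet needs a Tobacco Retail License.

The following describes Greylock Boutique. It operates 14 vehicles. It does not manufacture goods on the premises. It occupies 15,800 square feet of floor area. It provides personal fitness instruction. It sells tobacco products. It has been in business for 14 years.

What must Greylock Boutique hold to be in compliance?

Commercial License, Compliance Authorization, Municipal Authorization, Operating Certificate, Trade Registration

Sec. 16-1. does not manufacture goods on the premises; floor area 15,800 square feet < 16,400 square feet; years in business 14 > 11 → General Business Registration not required.
Sec. 16-2. provides personal fitness instruction; vehicles 14 < 20; floor area 15,800 square feet ≥ 13,600 square feet → Standard Permit not required.
Sec. 16-3. provides personal fitness instruction; sells tobacco products → Trade Registration required.
Sec. 16-4. floor area 15,800 square feet ≤ 16,300 square feet; sells tobacco products → Municipal Authorization required.
Sec. 16-5. years in business 14 ≤ 30; provides personal fitness instruction → Commercial License required.
Sec. 16-6. vehicles 14 > 12 → Operating Certificate required.
Sec. 16-7. sells tobacco products; vehicles 14 < 23 → Tobacco Retail Permit not required.
Sec. 16-8. does not manufacture goods on the premises → Compliance Authorization exemption does not apply.
Sec. 16-9. floor area 15,800 square feet > 8,700 square feet; provides personal fitness instruction → Municipal License not required.
Sec. 16-10. vehicles 14 ≥ 7; floor area 15,800 square feet > 10,200 square feet; years in business 14 < 30 → Compliance Authorization required.
Sec. 16-11. sells tobacco products; floor area 15,800 square feet ≥ 13,000 square feet → Tobacco Retail License not required.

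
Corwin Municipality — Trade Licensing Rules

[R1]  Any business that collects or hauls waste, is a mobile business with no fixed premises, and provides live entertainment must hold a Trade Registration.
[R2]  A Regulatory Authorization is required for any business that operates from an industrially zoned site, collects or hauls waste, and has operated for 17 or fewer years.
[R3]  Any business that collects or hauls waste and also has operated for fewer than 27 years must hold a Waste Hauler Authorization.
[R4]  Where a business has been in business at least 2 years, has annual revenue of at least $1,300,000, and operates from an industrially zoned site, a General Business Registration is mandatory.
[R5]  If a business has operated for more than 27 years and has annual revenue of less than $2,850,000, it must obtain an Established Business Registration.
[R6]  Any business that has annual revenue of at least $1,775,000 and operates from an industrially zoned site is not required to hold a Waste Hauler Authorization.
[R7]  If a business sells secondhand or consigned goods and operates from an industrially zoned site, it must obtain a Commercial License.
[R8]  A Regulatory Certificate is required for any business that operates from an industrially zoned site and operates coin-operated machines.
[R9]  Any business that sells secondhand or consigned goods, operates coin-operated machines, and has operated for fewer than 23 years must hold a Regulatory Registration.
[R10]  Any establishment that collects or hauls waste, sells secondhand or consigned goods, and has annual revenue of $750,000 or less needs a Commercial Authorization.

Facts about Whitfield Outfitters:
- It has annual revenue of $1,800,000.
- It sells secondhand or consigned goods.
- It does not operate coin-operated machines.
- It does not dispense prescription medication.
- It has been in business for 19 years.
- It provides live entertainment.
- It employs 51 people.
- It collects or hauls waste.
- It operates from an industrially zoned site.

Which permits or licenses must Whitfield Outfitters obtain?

Commercial License, General Business Registration

[R1] collects or hauls waste; operates from an industrially zoned site (not: is a mobile business with no fixed premises); provides live entertainment → Trade Registration not required.
[R2] operates from an industrially zoned site; collects or hauls waste; years in business 19 > 17 → Regulatory Authorization not required.
[R3] collects or hauls waste; years in business 19 < 27 → Waste Hauler Authorization required.
[R4] years in business 19 ≥ 2; revenue $1,800,000 ≥ $1,300,000; operates from an industrially zoned site → General Business Registration required.
[R5] years in business 19 ≤ 27; revenue $1,800,000 < $2,850,000 → Established Business Registration not required.
[R6] revenue $1,800,000 ≥ $1,775,000; operates from an industrially zoned site → exempt from Waste Hauler Authorization.
[R7] sells secondhand or consigned goods; operates from an industrially zoned site → Commercial License required.
[R8] operates from an industrially zoned site; does not operate coin-operated machines → Regulatory Certificate not required.
[R9] sells secondhand or consigned goods; does not operate coin-operated machines; years in business 19 < 23 → Regulatory Registration not required.
[R10] collects or hauls waste; sells secondhand or consigned goods; revenue $1,800,000 > $750,000 → Commercial Authorization not required.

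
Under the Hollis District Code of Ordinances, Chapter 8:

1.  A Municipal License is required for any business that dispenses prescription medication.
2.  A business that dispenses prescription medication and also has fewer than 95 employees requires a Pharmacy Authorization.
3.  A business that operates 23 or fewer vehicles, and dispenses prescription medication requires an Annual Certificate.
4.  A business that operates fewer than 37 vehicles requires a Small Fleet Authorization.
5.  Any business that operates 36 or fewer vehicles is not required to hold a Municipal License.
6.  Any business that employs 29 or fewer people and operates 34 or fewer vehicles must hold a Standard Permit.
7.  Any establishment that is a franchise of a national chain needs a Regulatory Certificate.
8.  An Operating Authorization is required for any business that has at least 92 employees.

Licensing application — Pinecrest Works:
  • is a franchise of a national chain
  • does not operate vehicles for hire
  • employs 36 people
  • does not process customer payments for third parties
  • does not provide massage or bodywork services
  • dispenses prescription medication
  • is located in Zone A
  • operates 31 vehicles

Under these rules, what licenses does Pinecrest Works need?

1. dispenses prescription medication → Municipal License required.
2. dispenses prescription medication; employees 36 < 95 → Pharmacy Authorization required.
3. vehicles 31 > 23; dispenses prescription medication → Annual Certificate not required.
4. vehicles 31 < 37 → Small Fleet Authorization required.
5. vehicles 31 ≤ 36 → exempt from Municipal License.
6. employees 36 > 29; vehicles 31 ≤ 34 → Standard Permit not required.
7. is a franchise of a national chain → Regulatory Certificate required.
8. employees 36 < 92 → Operating Authorization not required.

Pharmacy Authorization, Regulatory Certificate, Small Fleet Authorization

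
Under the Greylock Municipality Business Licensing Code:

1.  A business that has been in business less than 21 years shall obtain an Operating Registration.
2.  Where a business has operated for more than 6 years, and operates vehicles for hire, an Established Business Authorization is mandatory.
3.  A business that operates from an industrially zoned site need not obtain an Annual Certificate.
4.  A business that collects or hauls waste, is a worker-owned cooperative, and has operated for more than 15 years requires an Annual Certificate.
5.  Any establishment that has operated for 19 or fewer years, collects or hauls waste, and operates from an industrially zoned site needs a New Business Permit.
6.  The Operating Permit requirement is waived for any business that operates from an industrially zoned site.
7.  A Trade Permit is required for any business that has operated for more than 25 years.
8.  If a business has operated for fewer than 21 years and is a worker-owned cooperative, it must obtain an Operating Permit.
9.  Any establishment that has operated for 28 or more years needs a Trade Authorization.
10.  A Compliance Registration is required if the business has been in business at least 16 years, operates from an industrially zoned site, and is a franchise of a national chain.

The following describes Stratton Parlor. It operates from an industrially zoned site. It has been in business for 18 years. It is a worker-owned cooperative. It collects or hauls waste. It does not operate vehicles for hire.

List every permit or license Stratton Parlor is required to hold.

1. years in business 18 < 21 → Operating Registration required.
2. years in business 18 > 6; does not operate vehicles for hire → Established Business Authorization not required.
3. operates from an industrially zoned site → exempt from Annual Certificate.
4. collects or hauls waste; is a worker-owned cooperative; years in business 18 > 15 → Annual Certificate required.
5. years in business 18 ≤ 19; collects or hauls waste; operates from an industrially zoned site → New Business Permit required.
6. operates from an industrially zoned site → exempt from Operating Permit.
7. years in business 18 ≤ 25 → Trade Permit not required.
8. years in business 18 < 21; is a worker-owned cooperative → Operating Permit required.
9. years in business 18 < 28 → Trade Authorization not required.
10. years in business 18 ≥ 16; operates from an industrially zoned site; is a worker-owned cooperative (not: is a franchise of a national chain) → Compliance Registration not required.

New Business Permit, Operating Registration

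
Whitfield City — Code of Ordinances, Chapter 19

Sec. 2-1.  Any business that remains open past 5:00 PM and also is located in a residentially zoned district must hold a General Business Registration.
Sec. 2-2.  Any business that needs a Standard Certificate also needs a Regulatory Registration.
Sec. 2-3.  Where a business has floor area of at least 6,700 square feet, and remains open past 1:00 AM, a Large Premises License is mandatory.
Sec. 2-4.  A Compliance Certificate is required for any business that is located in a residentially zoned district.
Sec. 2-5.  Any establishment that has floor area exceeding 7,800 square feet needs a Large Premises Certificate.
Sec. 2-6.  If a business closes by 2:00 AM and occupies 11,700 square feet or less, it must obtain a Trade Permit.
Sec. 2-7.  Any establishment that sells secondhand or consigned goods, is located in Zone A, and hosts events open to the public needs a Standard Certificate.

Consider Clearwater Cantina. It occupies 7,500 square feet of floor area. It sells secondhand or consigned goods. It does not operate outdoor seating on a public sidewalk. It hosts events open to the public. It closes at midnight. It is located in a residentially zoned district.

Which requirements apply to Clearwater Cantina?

Sec. 2-1. closes midnight, after 5:00 PM; is located in a residentially zoned district → General Business Registration required.
Sec. 2-2. Standard Certificate is not required → no effect.
Sec. 2-3. floor area 7,500 square feet ≥ 6,700 square feet; closes midnight, at/before 1:00 AM → Large Premises License not required.
Sec. 2-4. is located in a residentially zoned district → Compliance Certificate required.
Sec. 2-5. floor area 7,500 square feet ≤ 7,800 square feet → Large Premises Certificate not required.
Sec. 2-6. closes midnight, at/before 2:00 AM; floor area 7,500 square feet ≤ 11,700 square feet → Trade Permit required.
Sec. 2-7. sells secondhand or consigned goods; is located in a residentially zoned district (not: is located in Zone A); hosts events open to the public → Standard Certificate not required.

Compliance Certificate, General Business Registration, Trade Permit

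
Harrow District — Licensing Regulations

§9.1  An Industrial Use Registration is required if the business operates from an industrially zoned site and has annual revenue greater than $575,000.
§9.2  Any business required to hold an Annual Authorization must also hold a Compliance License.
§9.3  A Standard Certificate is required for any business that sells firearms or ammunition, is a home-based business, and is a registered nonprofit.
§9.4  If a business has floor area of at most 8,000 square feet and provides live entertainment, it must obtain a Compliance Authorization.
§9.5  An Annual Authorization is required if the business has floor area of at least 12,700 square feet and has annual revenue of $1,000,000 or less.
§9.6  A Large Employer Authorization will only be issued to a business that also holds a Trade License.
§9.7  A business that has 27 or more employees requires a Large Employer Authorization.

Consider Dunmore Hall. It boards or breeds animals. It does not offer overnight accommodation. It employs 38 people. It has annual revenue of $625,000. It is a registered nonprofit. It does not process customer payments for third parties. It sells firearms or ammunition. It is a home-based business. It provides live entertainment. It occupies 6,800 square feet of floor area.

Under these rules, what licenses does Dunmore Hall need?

§9.1 is a home-based business (not: operates from an industrially zoned site); revenue $625,000 > $575,000 → Industrial Use Registration not required.
§9.2 Annual Authorization is not required → no effect.
§9.3 sells firearms or ammunition; is a home-based business; is a registered nonprofit → Standard Certificate required.
§9.4 floor area 6,800 square feet ≤ 8,000 square feet; provides live entertainment → Compliance Authorization required.
§9.5 floor area 6,800 square feet < 12,700 square feet; revenue $625,000 ≤ $1,000,000 → Annual Authorization not required.
§9.6 Large Employer Authorization is required → Trade License also required.
§9.7 employees 38 ≥ 27 → Large Employer Authorization required.

Compliance Authorization, Large Employer Authorization, Standard Certificate, Trade License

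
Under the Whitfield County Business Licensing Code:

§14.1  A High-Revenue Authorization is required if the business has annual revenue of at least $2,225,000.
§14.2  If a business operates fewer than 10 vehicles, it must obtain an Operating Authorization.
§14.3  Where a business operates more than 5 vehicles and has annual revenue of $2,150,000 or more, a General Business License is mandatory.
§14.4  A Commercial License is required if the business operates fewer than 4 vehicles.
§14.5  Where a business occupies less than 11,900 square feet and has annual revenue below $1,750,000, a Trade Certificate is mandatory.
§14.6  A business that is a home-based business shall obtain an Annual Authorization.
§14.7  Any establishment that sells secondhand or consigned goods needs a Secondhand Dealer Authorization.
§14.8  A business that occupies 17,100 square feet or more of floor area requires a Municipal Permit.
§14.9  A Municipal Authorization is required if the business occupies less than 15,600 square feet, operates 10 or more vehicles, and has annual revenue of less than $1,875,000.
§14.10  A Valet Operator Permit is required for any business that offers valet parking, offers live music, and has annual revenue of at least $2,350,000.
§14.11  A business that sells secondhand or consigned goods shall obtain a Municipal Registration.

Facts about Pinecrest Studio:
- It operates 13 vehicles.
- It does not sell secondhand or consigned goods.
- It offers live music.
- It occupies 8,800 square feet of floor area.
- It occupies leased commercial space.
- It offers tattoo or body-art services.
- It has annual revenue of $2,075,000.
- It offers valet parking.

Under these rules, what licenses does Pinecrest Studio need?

None

§14.1 revenue $2,075,000 < $2,225,000 → High-Revenue Authorization not required.
§14.2 vehicles 13 ≥ 10 → Operating Authorization not required.
§14.3 vehicles 13 > 5; revenue $2,075,000 < $2,150,000 → General Business License not required.
§14.4 vehicles 13 ≥ 4 → Commercial License not required.
§14.5 floor area 8,800 square feet < 11,900 square feet; revenue $2,075,000 ≥ $1,750,000 → Trade Certificate not required.
§14.6 occupies leased commercial space (not: is a home-based business) → Annual Authorization not required.
§14.7 does not sell secondhand or consigned goods → Secondhand Dealer Authorization not required.
§14.8 floor area 8,800 square feet < 17,100 square feet → Municipal Permit not required.
§14.9 floor area 8,800 square feet < 15,600 square feet; vehicles 13 ≥ 10; revenue $2,075,000 ≥ $1,875,000 → Municipal Authorization not required.
§14.10 offers valet parking; offers live music; revenue $2,075,000 < $2,350,000 → Valet Operator Permit not required.
§14.11 does not sell secondhand or consigned goods → Municipal Registration not required.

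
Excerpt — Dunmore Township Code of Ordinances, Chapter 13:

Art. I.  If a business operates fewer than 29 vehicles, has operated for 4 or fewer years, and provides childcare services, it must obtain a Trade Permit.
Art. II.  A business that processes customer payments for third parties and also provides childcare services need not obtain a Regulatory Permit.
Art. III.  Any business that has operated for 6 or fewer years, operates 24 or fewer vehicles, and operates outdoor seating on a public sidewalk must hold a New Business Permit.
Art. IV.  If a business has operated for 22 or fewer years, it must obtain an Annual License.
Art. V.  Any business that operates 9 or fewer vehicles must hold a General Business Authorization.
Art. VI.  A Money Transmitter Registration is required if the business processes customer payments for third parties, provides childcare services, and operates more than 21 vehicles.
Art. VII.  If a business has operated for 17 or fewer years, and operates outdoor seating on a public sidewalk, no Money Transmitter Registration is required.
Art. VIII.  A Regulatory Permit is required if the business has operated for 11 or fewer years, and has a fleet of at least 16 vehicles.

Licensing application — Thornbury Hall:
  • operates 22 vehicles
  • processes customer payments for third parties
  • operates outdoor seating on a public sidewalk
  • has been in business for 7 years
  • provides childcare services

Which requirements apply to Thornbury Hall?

Art. I. vehicles 22 < 29; years in business 7 > 4; provides childcare services → Trade Permit not required.
Art. II. processes customer payments for third parties; provides childcare services → exempt from Regulatory Permit.
Art. III. years in business 7 > 6; vehicles 22 ≤ 24; operates outdoor seating on a public sidewalk → New Business Permit not required.
Art. IV. years in business 7 ≤ 22 → Annual License required.
Art. V. vehicles 22 > 9 → General Business Authorization not required.
Art. VI. processes customer payments for third parties; provides childcare services; vehicles 22 > 21 → Money Transmitter Registration required.
Art. VII. years in business 7 ≤ 17; operates outdoor seating on a public sidewalk → exempt from Money Transmitter Registration.
Art. VIII. years in business 7 ≤ 11; vehicles 22 ≥ 16 → Regulatory Permit required.

Annual License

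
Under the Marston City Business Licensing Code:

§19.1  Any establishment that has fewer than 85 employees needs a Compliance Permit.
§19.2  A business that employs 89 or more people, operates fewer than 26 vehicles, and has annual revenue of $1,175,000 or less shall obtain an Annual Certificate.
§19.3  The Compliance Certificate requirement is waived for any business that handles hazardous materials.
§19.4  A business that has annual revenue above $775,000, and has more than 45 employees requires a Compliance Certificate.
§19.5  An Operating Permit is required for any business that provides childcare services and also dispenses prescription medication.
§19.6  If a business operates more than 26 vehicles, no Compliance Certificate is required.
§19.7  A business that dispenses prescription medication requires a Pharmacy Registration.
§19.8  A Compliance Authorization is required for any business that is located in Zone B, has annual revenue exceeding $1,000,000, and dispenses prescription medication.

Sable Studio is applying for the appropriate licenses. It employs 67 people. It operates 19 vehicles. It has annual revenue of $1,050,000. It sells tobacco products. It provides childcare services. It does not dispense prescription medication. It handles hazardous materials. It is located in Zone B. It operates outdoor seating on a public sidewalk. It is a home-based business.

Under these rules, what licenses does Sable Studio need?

§19.1 employees 67 < 85 → Compliance Permit required.
§19.2 employees 67 < 89; vehicles 19 < 26; revenue $1,050,000 ≤ $1,175,000 → Annual Certificate not required.
§19.3 handles hazardous materials → exempt from Compliance Certificate.
§19.4 revenue $1,050,000 > $775,000; employees 67 > 45 → Compliance Certificate required.
§19.5 provides childcare services; does not dispense prescription medication → Operating Permit not required.
§19.6 vehicles 19 ≤ 26 → Compliance Certificate exemption does not apply.
§19.7 does not dispense prescription medication → Pharmacy Registration not required.
§19.8 is located in Zone B; revenue $1,050,000 > $1,000,000; does not dispense prescription medication → Compliance Authorization not required.

Compliance Permit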